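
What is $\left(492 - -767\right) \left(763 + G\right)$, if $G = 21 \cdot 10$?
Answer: $1225007$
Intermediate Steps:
$G = 210$
$\left(492 - -767\right) \left(763 + G\right) = \left(492 - -767\right) \left(763 + 210\right) = \left(492 + 767\right) 973 = 1259 \cdot 973 = 1225007$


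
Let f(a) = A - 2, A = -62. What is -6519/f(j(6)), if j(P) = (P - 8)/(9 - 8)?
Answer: 6519/64 ≈ 101.86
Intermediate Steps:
j(P) = -8 + P (j(P) = (-8 + P)/1 = (-8 + P)*1 = -8 + P)
f(a) = -64 (f(a) = -62 - 2 = -64)
-6519/f(j(6)) = -6519/(-64) = -6519*(-1/64) = 6519/64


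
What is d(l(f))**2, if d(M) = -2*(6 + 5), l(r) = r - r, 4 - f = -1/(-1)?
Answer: 484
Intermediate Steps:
f = 3 (f = 4 - (-1)/(-1) = 4 - (-1)*(-1) = 4 - 1*1 = 4 - 1 = 3)
l(r) = 0
d(M) = -22 (d(M) = -2*11 = -22)
d(l(f))**2 = (-22)**2 = 484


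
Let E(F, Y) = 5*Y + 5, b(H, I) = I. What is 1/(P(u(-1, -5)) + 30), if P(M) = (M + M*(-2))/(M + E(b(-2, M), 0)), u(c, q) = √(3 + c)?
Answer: 346/10409 + 5*√2/20818 ≈ 0.033580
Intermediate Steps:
E(F, Y) = 5 + 5*Y
P(M) = -M/(5 + M) (P(M) = (M + M*(-2))/(M + (5 + 5*0)) = (M - 2*M)/(M + (5 + 0)) = (-M)/(M + 5) = (-M)/(5 + M) = -M/(5 + M))
1/(P(u(-1, -5)) + 30) = 1/(-√(3 - 1)/(5 + √(3 - 1)) + 30) = 1/(-√2/(5 + √2) + 30) = 1/(30 - √2/(5 + √2))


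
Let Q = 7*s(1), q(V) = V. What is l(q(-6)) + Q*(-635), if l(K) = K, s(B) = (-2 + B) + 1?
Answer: -6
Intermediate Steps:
s(B) = -1 + B
Q = 0 (Q = 7*(-1 + 1) = 7*0 = 0)
l(q(-6)) + Q*(-635) = -6 + 0*(-635) = -6 + 0 = -6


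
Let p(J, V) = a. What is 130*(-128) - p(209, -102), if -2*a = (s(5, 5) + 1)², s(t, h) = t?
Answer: -16622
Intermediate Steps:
a = -18 (a = -(5 + 1)²/2 = -½*6² = -½*36 = -18)
p(J, V) = -18
130*(-128) - p(209, -102) = 130*(-128) - 1*(-18) = -16640 + 18 = -16622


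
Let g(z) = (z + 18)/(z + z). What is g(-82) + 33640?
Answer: 1379256/41 ≈ 33640.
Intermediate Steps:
g(z) = (18 + z)/(2*z) (g(z) = (18 + z)/((2*z)) = (18 + z)*(1/(2*z)) = (18 + z)/(2*z))
g(-82) + 33640 = (½)*(18 - 82)/(-82) + 33640 = (½)*(-1/82)*(-64) + 33640 = 16/41 + 33640 = 1379256/41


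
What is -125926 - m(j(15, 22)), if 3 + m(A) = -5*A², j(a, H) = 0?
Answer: -125923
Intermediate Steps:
m(A) = -3 - 5*A²
-125926 - m(j(15, 22)) = -125926 - (-3 - 5*0²) = -125926 - (-3 - 5*0) = -125926 - (-3 + 0) = -125926 - 1*(-3) = -125926 + 3 = -125923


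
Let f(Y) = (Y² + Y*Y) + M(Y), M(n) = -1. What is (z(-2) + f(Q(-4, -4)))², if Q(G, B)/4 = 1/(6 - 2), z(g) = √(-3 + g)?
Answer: (1 + I*√5)² ≈ -4.0 + 4.4721*I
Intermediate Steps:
Q(G, B) = 1 (Q(G, B) = 4/(6 - 2) = 4/4 = 4*(¼) = 1)
f(Y) = -1 + 2*Y² (f(Y) = (Y² + Y*Y) - 1 = (Y² + Y²) - 1 = 2*Y² - 1 = -1 + 2*Y²)
(z(-2) + f(Q(-4, -4)))² = (√(-3 - 2) + (-1 + 2*1²))² = (√(-5) + (-1 + 2*1))² = (I*√5 + (-1 + 2))² = (I*√5 + 1)² = (1 + I*√5)²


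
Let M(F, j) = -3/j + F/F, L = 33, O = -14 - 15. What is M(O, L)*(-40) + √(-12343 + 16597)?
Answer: -400/11 + √4254 ≈ 28.859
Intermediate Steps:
O = -29
M(F, j) = 1 - 3/j (M(F, j) = -3/j + 1 = 1 - 3/j)
M(O, L)*(-40) + √(-12343 + 16597) = ((-3 + 33)/33)*(-40) + √(-12343 + 16597) = ((1/33)*30)*(-40) + √4254 = (10/11)*(-40) + √4254 = -400/11 + √4254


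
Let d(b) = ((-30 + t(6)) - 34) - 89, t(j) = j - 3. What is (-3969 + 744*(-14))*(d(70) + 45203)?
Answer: -648087405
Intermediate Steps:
t(j) = -3 + j
d(b) = -150 (d(b) = ((-30 + (-3 + 6)) - 34) - 89 = ((-30 + 3) - 34) - 89 = (-27 - 34) - 89 = -61 - 89 = -150)
(-3969 + 744*(-14))*(d(70) + 45203) = (-3969 + 744*(-14))*(-150 + 45203) = (-3969 - 10416)*45053 = -14385*45053 = -648087405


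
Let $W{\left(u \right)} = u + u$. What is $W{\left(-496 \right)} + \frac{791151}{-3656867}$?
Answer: $- \frac{3628403215}{3656867} \approx -992.22$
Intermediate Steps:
$W{\left(u \right)} = 2 u$
$W{\left(-496 \right)} + \frac{791151}{-3656867} = 2 \left(-496\right) + \frac{791151}{-3656867} = -992 + 791151 \left(- \frac{1}{3656867}\right) = -992 - \frac{791151}{3656867} = - \frac{3628403215}{3656867}$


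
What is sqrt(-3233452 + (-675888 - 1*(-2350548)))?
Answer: 2*I*sqrt(389698) ≈ 1248.5*I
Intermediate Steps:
sqrt(-3233452 + (-675888 - 1*(-2350548))) = sqrt(-3233452 + (-675888 + 2350548)) = sqrt(-3233452 + 1674660) = sqrt(-1558792) = 2*I*sqrt(389698)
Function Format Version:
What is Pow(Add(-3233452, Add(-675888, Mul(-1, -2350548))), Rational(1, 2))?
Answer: Mul(2, I, Pow(389698, Rational(1, 2))) ≈ Mul(1248.5, I)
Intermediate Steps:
Pow(Add(-3233452, Add(-675888, Mul(-1, -2350548))), Rational(1, 2)) = Pow(Add(-3233452, Add(-675888, 2350548)), Rational(1, 2)) = Pow(Add(-3233452, 1674660), Rational(1, 2)) = Pow(-1558792, Rational(1, 2)) = Mul(2, I, Pow(389698, Rational(1, 2)))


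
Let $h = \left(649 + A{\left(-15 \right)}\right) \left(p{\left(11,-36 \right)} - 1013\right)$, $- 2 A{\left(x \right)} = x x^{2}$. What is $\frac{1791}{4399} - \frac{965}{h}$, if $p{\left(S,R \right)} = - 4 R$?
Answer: $\frac{7281449137}{17863621963} \approx 0.40761$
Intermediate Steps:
$A{\left(x \right)} = - \frac{x^{3}}{2}$ ($A{\left(x \right)} = - \frac{x x^{2}}{2} = - \frac{x^{3}}{2}$)
$h = - \frac{4060837}{2}$ ($h = \left(649 - \frac{\left(-15\right)^{3}}{2}\right) \left(\left(-4\right) \left(-36\right) - 1013\right) = \left(649 - - \frac{3375}{2}\right) \left(144 - 1013\right) = \left(649 + \frac{3375}{2}\right) \left(-869\right) = \frac{4673}{2} \left(-869\right) = - \frac{4060837}{2} \approx -2.0304 \cdot 10^{6}$)
$\frac{1791}{4399} - \frac{965}{h} = \frac{1791}{4399} - \frac{965}{- \frac{4060837}{2}} = 1791 \cdot \frac{1}{4399} - - \frac{1930}{4060837} = \frac{1791}{4399} + \frac{1930}{4060837} = \frac{7281449137}{17863621963}$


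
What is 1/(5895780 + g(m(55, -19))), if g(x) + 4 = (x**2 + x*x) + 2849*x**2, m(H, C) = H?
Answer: 1/14520051 ≈ 6.8870e-8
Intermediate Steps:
g(x) = -4 + 2851*x**2 (g(x) = -4 + ((x**2 + x*x) + 2849*x**2) = -4 + ((x**2 + x**2) + 2849*x**2) = -4 + (2*x**2 + 2849*x**2) = -4 + 2851*x**2)
1/(5895780 + g(m(55, -19))) = 1/(5895780 + (-4 + 2851*55**2)) = 1/(5895780 + (-4 + 2851*3025)) = 1/(5895780 + (-4 + 8624275)) = 1/(5895780 + 8624271) = 1/14520051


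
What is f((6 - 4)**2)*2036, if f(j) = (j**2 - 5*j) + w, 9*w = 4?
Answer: -65152/9 ≈ -7239.1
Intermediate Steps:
w = 4/9 (w = (1/9)*4 = 4/9 ≈ 0.44444)
f(j) = 4/9 + j**2 - 5*j (f(j) = (j**2 - 5*j) + 4/9 = 4/9 + j**2 - 5*j)
f((6 - 4)**2)*2036 = (4/9 + ((6 - 4)**2)**2 - 5*(6 - 4)**2)*2036 = (4/9 + (2**2)**2 - 5*2**2)*2036 = (4/9 + 4**2 - 5*4)*2036 = (4/9 + 16 - 20)*2036 = -32/9*2036 = -65152/9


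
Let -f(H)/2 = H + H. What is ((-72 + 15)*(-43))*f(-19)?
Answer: 186276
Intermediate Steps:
f(H) = -4*H (f(H) = -2*(H + H) = -4*H)
((-72 + 15)*(-43))*f(-19) = ((-72 + 15)*(-43))*(-4*(-19)) = -57*(-43)*76 = 2451*76 = 186276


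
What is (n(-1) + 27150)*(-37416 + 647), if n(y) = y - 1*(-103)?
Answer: -1002028788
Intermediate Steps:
n(y) = 103 + y (n(y) = y + 103 = 103 + y)
(n(-1) + 27150)*(-37416 + 647) = ((103 - 1) + 27150)*(-37416 + 647) = (102 + 27150)*(-36769) = 27252*(-36769) = -1002028788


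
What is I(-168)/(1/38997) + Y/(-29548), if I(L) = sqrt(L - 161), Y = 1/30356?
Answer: -1/896959088 + 38997*I*sqrt(329) ≈ -1.1149e-9 + 7.0734e+5*I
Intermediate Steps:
Y = 1/30356 ≈ 3.2942e-5
I(L) = sqrt(-161 + L)
I(-168)/(1/38997) + Y/(-29548) = sqrt(-161 - 168)/(1/38997) + (1/30356)/(-29548) = sqrt(-329)/(1/38997) + (1/30356)*(-1/29548) = (I*sqrt(329))*38997 - 1/896959088 = 38997*I*sqrt(329) - 1/896959088 = -1/896959088 + 38997*I*sqrt(329)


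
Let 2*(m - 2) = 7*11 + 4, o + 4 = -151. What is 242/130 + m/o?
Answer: 6397/4030 ≈ 1.5873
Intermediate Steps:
o = -155 (o = -4 - 151 = -155)
m = 85/2 (m = 2 + (7*11 + 4)/2 = 2 + (77 + 4)/2 = 2 + (½)*81 = 2 + 81/2 = 85/2 ≈ 42.500)
242/130 + m/o = 242/130 + (85/2)/(-155) = 242*(1/130) + (85/2)*(-1/155) = 121/65 - 17/62 = 6397/4030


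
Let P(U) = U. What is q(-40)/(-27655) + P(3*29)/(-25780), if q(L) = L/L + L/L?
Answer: -491509/142589180 ≈ -0.0034470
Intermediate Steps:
q(L) = 2 (q(L) = 1 + 1 = 2)
q(-40)/(-27655) + P(3*29)/(-25780) = 2/(-27655) + (3*29)/(-25780) = 2*(-1/27655) + 87*(-1/25780) = -2/27655 - 87/25780 = -491509/142589180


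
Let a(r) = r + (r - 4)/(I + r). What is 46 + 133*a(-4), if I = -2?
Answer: -926/3 ≈ -308.67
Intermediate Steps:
a(r) = r + (-4 + r)/(-2 + r) (a(r) = r + (r - 4)/(-2 + r) = r + (-4 + r)/(-2 + r))
46 + 133*a(-4) = 46 + 133*((-4 + (-4)² - 1*(-4))/(-2 - 4)) = 46 + 133*((-4 + 16 + 4)/(-6)) = 46 + 133*(-⅙*16) = 46 + 133*(-8/3) = 46 - 1064/3 = -926/3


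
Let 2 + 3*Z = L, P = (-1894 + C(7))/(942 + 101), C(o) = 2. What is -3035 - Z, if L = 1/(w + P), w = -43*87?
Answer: -11845293574/3903755 ≈ -3034.3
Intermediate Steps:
P = -1892/1043 (P = (-1894 + 2)/(942 + 101) = -1892/1043 ≈ -1.8140)
w = -3741
L = -1043/3903755 (L = 1/(-3741 - 1892/1043) = 1/(-3903755/1043) = -1043/3903755 ≈ -0.00026718)
Z = -2602851/3903755 (Z = -2/3 + (1/3)*(-1043/3903755) = -2/3 - 1043/11711265 = -2602851/3903755 ≈ -0.66676)
-3035 - Z = -3035 - 1*(-2602851/3903755) = -3035 + 2602851/3903755 = -11845293574/3903755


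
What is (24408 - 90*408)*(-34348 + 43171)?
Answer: -108628776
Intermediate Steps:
(24408 - 90*408)*(-34348 + 43171) = (24408 - 36720)*8823 = -12312*8823 = -108628776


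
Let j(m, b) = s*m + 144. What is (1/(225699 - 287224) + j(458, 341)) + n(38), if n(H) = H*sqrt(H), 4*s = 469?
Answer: 6625565723/123050 + 38*sqrt(38) ≈ 54079.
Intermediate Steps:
s = 469/4 (s = (1/4)*469 = 469/4 ≈ 117.25)
n(H) = H**(3/2)
j(m, b) = 144 + 469*m/4 (j(m, b) = 469*m/4 + 144 = 144 + 469*m/4)
(1/(225699 - 287224) + j(458, 341)) + n(38) = (1/(225699 - 287224) + (144 + (469/4)*458)) + 38**(3/2) = (1/(-61525) + (144 + 107401/2)) + 38*sqrt(38) = (-1/61525 + 107689/2) + 38*sqrt(38) = 6625565723/123050 + 38*sqrt(38)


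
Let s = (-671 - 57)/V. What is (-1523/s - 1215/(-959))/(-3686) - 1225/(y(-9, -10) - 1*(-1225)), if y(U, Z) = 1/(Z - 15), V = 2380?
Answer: -1654374781985/703637878944 ≈ -2.3512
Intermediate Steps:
s = -26/85 (s = (-671 - 57)/2380 = -728*1/2380 = -26/85 ≈ -0.30588)
y(U, Z) = 1/(-15 + Z)
(-1523/s - 1215/(-959))/(-3686) - 1225/(y(-9, -10) - 1*(-1225)) = (-1523/(-26/85) - 1215/(-959))/(-3686) - 1225/(1/(-15 - 10) - 1*(-1225)) = (-1523*(-85/26) - 1215*(-1/959))*(-1/3686) - 1225/(1/(-25) + 1225) = (129455/26 + 1215/959)*(-1/3686) - 1225/(-1/25 + 1225) = (124178935/24934)*(-1/3686) - 1225/30624/25 = -124178935/91906724 - 1225*25/30624 = -124178935/91906724 - 30625/30624 = -1654374781985/703637878944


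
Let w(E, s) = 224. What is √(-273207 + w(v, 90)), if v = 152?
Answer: I*√272983 ≈ 522.48*I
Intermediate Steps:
√(-273207 + w(v, 90)) = √(-273207 + 224) = √(-272983) = I*√272983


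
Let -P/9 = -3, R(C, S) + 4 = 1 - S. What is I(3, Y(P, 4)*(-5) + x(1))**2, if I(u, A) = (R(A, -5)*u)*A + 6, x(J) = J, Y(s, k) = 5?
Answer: 19044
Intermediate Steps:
R(C, S) = -3 - S (R(C, S) = -4 + (1 - S) = -3 - S)
P = 27 (P = -9*(-3) = 27)
I(u, A) = 6 + 2*A*u (I(u, A) = ((-3 - 1*(-5))*u)*A + 6 = ((-3 + 5)*u)*A + 6 = (2*u)*A + 6 = 2*A*u + 6 = 6 + 2*A*u)
I(3, Y(P, 4)*(-5) + x(1))**2 = (6 + 2*(5*(-5) + 1)*3)**2 = (6 + 2*(-25 + 1)*3)**2 = (6 + 2*(-24)*3)**2 = (6 - 144)**2 = (-138)**2 = 19044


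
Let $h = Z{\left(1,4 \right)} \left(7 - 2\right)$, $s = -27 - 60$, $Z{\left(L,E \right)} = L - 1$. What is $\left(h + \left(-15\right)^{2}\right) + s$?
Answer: $138$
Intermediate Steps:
$Z{\left(L,E \right)} = -1 + L$
$s = -87$ ($s = -27 - 60 = -87$)
$h = 0$ ($h = \left(-1 + 1\right) \left(7 - 2\right) = 0 \cdot 5 = 0$)
$\left(h + \left(-15\right)^{2}\right) + s = \left(0 + \left(-15\right)^{2}\right) - 87 = \left(0 + 225\right) - 87 = 225 - 87 = 138$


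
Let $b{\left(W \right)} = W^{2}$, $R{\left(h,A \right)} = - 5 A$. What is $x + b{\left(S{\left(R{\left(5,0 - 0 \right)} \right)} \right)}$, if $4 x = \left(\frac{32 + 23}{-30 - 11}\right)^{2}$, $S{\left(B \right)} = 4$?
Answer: $\frac{110609}{6724} \approx 16.45$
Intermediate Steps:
$x = \frac{3025}{6724}$ ($x = \frac{\left(\frac{32 + 23}{-30 - 11}\right)^{2}}{4} = \frac{\left(\frac{55}{-41}\right)^{2}}{4} = \frac{\left(55 \left(- \frac{1}{41}\right)\right)^{2}}{4} = \frac{\left(- \frac{55}{41}\right)^{2}}{4} = \frac{1}{4} \cdot \frac{3025}{1681} = \frac{3025}{6724} \approx 0.44988$)
$x + b{\left(S{\left(R{\left(5,0 - 0 \right)} \right)} \right)} = \frac{3025}{6724} + 4^{2} = \frac{3025}{6724} + 16 = \frac{110609}{6724}$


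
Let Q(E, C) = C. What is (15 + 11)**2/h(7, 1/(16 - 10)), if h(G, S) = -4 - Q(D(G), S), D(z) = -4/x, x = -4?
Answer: -4056/25 ≈ -162.24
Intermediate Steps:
D(z) = 1 (D(z) = -4/(-4) = -4*(-1/4) = 1)
h(G, S) = -4 - S
(15 + 11)**2/h(7, 1/(16 - 10)) = (15 + 11)**2/(-4 - 1/(16 - 10)) = 26**2/(-4 - 1/6) = 676/(-4 - 1*1/6) = 676/(-4 - 1/6) = 676/(-25/6) = 676*(-6/25) = -4056/25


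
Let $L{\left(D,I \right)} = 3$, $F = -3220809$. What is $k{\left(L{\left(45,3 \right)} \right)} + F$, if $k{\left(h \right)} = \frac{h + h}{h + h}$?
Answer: $-3220808$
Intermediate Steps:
$k{\left(h \right)} = 1$ ($k{\left(h \right)} = \frac{2 h}{2 h} = 2 h \frac{1}{2 h} = 1$)
$k{\left(L{\left(45,3 \right)} \right)} + F = 1 - 3220809 = -3220808$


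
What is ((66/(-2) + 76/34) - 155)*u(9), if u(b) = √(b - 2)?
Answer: -3158*√7/17 ≈ -491.49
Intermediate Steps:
u(b) = √(-2 + b)
((66/(-2) + 76/34) - 155)*u(9) = ((66/(-2) + 76/34) - 155)*√(-2 + 9) = ((66*(-½) + 76*(1/34)) - 155)*√7 = ((-33 + 38/17) - 155)*√7 = (-523/17 - 155)*√7 = -3158*√7/17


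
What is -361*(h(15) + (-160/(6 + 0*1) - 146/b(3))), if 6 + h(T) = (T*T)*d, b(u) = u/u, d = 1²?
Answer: -50179/3 ≈ -16726.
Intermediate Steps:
d = 1
b(u) = 1
h(T) = -6 + T² (h(T) = -6 + (T*T)*1 = -6 + T²*1 = -6 + T²)
-361*(h(15) + (-160/(6 + 0*1) - 146/b(3))) = -361*((-6 + 15²) + (-160/(6 + 0*1) - 146/1)) = -361*((-6 + 225) + (-160/(6 + 0) - 146*1)) = -361*(219 + (-160/6 - 146)) = -361*(219 + (-160*⅙ - 146)) = -361*(219 + (-80/3 - 146)) = -361*(219 - 518/3) = -361*139/3 = -50179/3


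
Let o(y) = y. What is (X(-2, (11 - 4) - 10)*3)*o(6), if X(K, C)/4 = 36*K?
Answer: -5184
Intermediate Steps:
X(K, C) = 144*K (X(K, C) = 4*(36*K) = 144*K)
(X(-2, (11 - 4) - 10)*3)*o(6) = ((144*(-2))*3)*6 = -288*3*6 = -864*6 = -5184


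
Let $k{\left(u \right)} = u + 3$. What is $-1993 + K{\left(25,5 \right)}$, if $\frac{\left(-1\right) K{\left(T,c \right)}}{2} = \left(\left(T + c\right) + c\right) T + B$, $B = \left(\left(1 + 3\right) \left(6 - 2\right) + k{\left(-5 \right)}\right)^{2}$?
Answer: $-4135$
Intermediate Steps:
$k{\left(u \right)} = 3 + u$
$B = 196$ ($B = \left(\left(1 + 3\right) \left(6 - 2\right) + \left(3 - 5\right)\right)^{2} = \left(4 \cdot 4 - 2\right)^{2} = \left(16 - 2\right)^{2} = 14^{2} = 196$)
$K{\left(T,c \right)} = -392 - 2 T \left(T + 2 c\right)$ ($K{\left(T,c \right)} = - 2 \left(\left(\left(T + c\right) + c\right) T + 196\right) = - 2 \left(\left(T + 2 c\right) T + 196\right) = - 2 \left(T \left(T + 2 c\right) + 196\right) = - 2 \left(196 + T \left(T + 2 c\right)\right) = -392 - 2 T \left(T + 2 c\right)$)
$-1993 + K{\left(25,5 \right)} = -1993 - \left(392 + 500 + 1250\right) = -1993 - 2142 = -4135$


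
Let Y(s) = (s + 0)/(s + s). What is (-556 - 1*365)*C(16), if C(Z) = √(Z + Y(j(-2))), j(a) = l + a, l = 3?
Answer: -921*√66/2 ≈ -3741.1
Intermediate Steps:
j(a) = 3 + a
Y(s) = ½ (Y(s) = s/((2*s)) = s*(1/(2*s)) = ½)
C(Z) = √(½ + Z) (C(Z) = √(Z + ½) = √(½ + Z))
(-556 - 1*365)*C(16) = (-556 - 1*365)*(√(2 + 4*16)/2) = (-556 - 365)*(√(2 + 64)/2) = -921*√66/2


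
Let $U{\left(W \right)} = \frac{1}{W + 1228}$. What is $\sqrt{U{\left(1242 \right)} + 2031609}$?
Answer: $\frac{\sqrt{12394643350570}}{2470} \approx 1425.3$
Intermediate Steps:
$U{\left(W \right)} = \frac{1}{1228 + W}$
$\sqrt{U{\left(1242 \right)} + 2031609} = \sqrt{\frac{1}{1228 + 1242} + 2031609} = \sqrt{\frac{1}{2470} + 2031609} = \sqrt{\frac{5018074231}{2470}} = \frac{\sqrt{12394643350570}}{2470}$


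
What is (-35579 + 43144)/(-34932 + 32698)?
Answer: -7565/2234 ≈ -3.3863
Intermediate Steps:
(-35579 + 43144)/(-34932 + 32698) = 7565/(-2234) = 7565*(-1/2234) = -7565/2234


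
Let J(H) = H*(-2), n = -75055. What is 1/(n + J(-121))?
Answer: -1/74813 ≈ -1.3367e-5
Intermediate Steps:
J(H) = -2*H
1/(n + J(-121)) = 1/(-75055 - 2*(-121)) = 1/(-75055 + 242) = 1/(-74813) = -1/74813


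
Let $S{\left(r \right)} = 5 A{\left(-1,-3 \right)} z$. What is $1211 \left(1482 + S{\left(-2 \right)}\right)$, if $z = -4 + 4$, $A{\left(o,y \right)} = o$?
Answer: $1794702$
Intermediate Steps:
$z = 0$
$S{\left(r \right)} = 0$ ($S{\left(r \right)} = 5 \left(-1\right) 0 = \left(-5\right) 0 = 0$)
$1211 \left(1482 + S{\left(-2 \right)}\right) = 1211 \left(1482 + 0\right) = 1211 \cdot 1482 = 1794702$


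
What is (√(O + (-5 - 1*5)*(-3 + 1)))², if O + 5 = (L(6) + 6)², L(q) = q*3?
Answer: 591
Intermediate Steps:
L(q) = 3*q
O = 571 (O = -5 + (3*6 + 6)² = -5 + (18 + 6)² = -5 + 24² = -5 + 576 = 571)
(√(O + (-5 - 1*5)*(-3 + 1)))² = (√(571 + (-5 - 1*5)*(-3 + 1)))² = (√(571 + (-5 - 5)*(-2)))² = (√(571 - 10*(-2)))² = (√(571 + 20))² = (√591)² = 591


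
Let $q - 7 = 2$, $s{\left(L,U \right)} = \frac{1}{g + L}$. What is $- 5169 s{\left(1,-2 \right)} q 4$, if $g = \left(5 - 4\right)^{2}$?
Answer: $-93042$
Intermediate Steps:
$g = 1$ ($g = 1^{2} = 1$)
$s{\left(L,U \right)} = \frac{1}{1 + L}$
$q = 9$ ($q = 7 + 2 = 9$)
$- 5169 s{\left(1,-2 \right)} q 4 = - 5169 \frac{1}{1 + 1} \cdot 9 \cdot 4 = - 5169 \cdot \frac{1}{2} \cdot 9 \cdot 4 = - 5169 \cdot \frac{9}{2} \cdot 4 = \left(-5169\right) 18 = -93042$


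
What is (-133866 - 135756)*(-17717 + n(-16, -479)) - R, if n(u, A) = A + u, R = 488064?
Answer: 4909867800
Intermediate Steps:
(-133866 - 135756)*(-17717 + n(-16, -479)) - R = (-133866 - 135756)*(-17717 + (-479 - 16)) - 1*488064 = -269622*(-17717 - 495) - 488064 = -269622*(-18212) - 488064 = 4910355864 - 488064 = 4909867800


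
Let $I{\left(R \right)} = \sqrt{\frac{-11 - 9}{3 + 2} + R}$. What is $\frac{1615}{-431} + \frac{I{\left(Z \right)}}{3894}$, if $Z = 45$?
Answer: $- \frac{1615}{431} + \frac{\sqrt{41}}{3894} \approx -3.7455$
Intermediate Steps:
$I{\left(R \right)} = \sqrt{-4 + R}$ ($I{\left(R \right)} = \sqrt{- \frac{20}{5} + R} = \sqrt{\left(-20\right) \frac{1}{5} + R} = \sqrt{-4 + R}$)
$\frac{1615}{-431} + \frac{I{\left(Z \right)}}{3894} = \frac{1615}{-431} + \frac{\sqrt{-4 + 45}}{3894} = 1615 \left(- \frac{1}{431}\right) + \sqrt{41} \cdot \frac{1}{3894} = - \frac{1615}{431} + \frac{\sqrt{41}}{3894}$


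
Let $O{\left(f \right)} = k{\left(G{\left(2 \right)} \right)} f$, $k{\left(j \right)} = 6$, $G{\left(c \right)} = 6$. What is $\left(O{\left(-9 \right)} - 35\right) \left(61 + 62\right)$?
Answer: $-10947$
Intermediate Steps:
$O{\left(f \right)} = 6 f$
$\left(O{\left(-9 \right)} - 35\right) \left(61 + 62\right) = \left(6 \left(-9\right) - 35\right) \left(61 + 62\right) = \left(-54 - 35\right) 123 = \left(-89\right) 123 = -10947$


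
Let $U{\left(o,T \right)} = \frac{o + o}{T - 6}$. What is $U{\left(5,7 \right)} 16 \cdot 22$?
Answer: $3520$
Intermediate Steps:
$U{\left(o,T \right)} = \frac{2 o}{-6 + T}$
$U{\left(5,7 \right)} 16 \cdot 22 = 2 \cdot 5 \frac{1}{-6 + 7} \cdot 16 \cdot 22 = 2 \cdot 5 \cdot 1^{-1} \cdot 16 \cdot 22 = 2 \cdot 5 \cdot 1 \cdot 16 \cdot 22 = 10 \cdot 16 \cdot 22 = 160 \cdot 22 = 3520$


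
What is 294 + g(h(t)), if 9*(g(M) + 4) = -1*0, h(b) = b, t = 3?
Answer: 290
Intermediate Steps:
g(M) = -4 (g(M) = -4 + (-1*0)/9 = -4 + (⅑)*0 = -4 + 0 = -4)
294 + g(h(t)) = 294 - 4 = 290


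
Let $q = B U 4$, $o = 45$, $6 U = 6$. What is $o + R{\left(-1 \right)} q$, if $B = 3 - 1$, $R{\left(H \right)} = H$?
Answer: $37$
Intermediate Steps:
$U = 1$ ($U = \frac{1}{6} \cdot 6 = 1$)
$B = 2$ ($B = 3 - 1 = 2$)
$q = 8$ ($q = 2 \cdot 1 \cdot 4 = 2 \cdot 4 = 8$)
$o + R{\left(-1 \right)} q = 45 - 8 = 37$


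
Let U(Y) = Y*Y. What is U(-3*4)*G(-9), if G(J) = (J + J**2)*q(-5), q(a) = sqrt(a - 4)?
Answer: 31104*I ≈ 31104.0*I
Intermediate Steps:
q(a) = sqrt(-4 + a)
U(Y) = Y**2
G(J) = 3*I*(J + J**2) (G(J) = (J + J**2)*sqrt(-4 - 5) = (J + J**2)*sqrt(-9) = (J + J**2)*(3*I) = 3*I*(J + J**2))
U(-3*4)*G(-9) = (-3*4)**2*(3*I*(-9)*(1 - 9)) = (-12)**2*(3*I*(-9)*(-8)) = 144*(216*I) = 31104*I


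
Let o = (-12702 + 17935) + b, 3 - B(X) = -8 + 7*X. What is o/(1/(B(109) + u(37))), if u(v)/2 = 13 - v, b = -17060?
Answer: 9461600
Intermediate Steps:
B(X) = 11 - 7*X (B(X) = 3 - (-8 + 7*X) = 3 + (8 - 7*X) = 11 - 7*X)
u(v) = 26 - 2*v (u(v) = 2*(13 - v) = 26 - 2*v)
o = -11827 (o = (-12702 + 17935) - 17060 = 5233 - 17060 = -11827)
o/(1/(B(109) + u(37))) = -(437599 - 9024001 - 875198) = -11827/(1/((11 - 763) + (26 - 74))) = -11827/(1/(-752 - 48)) = -11827/(1/(-800)) = -11827/(-1/800) = -11827*(-800) = 9461600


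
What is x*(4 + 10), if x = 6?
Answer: 84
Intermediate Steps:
x*(4 + 10) = 6*(4 + 10) = 6*14 = 84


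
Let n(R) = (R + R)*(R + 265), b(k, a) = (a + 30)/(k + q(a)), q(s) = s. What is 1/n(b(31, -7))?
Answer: 288/146809 ≈ 0.0019617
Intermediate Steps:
b(k, a) = (30 + a)/(a + k) (b(k, a) = (a + 30)/(k + a) = (30 + a)/(a + k))
n(R) = 2*R*(265 + R) (n(R) = (2*R)*(265 + R) = 2*R*(265 + R))
1/n(b(31, -7)) = 1/(2*((30 - 7)/(-7 + 31))*(265 + (30 - 7)/(-7 + 31))) = 1/(2*(23/24)*(265 + 23/24)) = 1/(2*(23/24)*(6383/24)) = 1/(146809/288) = 288/146809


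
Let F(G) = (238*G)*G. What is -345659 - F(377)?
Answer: -34172361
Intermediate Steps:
F(G) = 238*G**2
-345659 - F(377) = -345659 - 238*377**2 = -345659 - 238*142129 = -345659 - 1*33826702 = -345659 - 33826702 = -34172361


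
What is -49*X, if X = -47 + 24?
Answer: 1127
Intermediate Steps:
X = -23
-49*X = -49*(-23) = 1127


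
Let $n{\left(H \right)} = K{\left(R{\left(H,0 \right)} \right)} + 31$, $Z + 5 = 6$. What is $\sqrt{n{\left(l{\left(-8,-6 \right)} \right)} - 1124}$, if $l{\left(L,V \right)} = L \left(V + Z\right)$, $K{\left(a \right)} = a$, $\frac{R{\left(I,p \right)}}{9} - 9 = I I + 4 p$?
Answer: $2 \sqrt{3347} \approx 115.71$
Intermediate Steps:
$Z = 1$ ($Z = -5 + 6 = 1$)
$R{\left(I,p \right)} = 81 + 9 I^{2} + 36 p$ ($R{\left(I,p \right)} = 81 + 9 \left(I I + 4 p\right) = 81 + 9 \left(I^{2} + 4 p\right) = 81 + \left(9 I^{2} + 36 p\right) = 81 + 9 I^{2} + 36 p$)
$l{\left(L,V \right)} = L \left(1 + V\right)$ ($l{\left(L,V \right)} = L \left(V + 1\right) = L \left(1 + V\right)$)
$n{\left(H \right)} = 112 + 9 H^{2}$ ($n{\left(H \right)} = \left(81 + 9 H^{2} + 36 \cdot 0\right) + 31 = \left(81 + 9 H^{2} + 0\right) + 31 = \left(81 + 9 H^{2}\right) + 31 = 112 + 9 H^{2}$)
$\sqrt{n{\left(l{\left(-8,-6 \right)} \right)} - 1124} = \sqrt{\left(112 + 9 \left(- 8 \left(1 - 6\right)\right)^{2}\right) - 1124} = \sqrt{\left(112 + 9 \left(\left(-8\right) \left(-5\right)\right)^{2}\right) - 1124} = \sqrt{\left(112 + 9 \cdot 40^{2}\right) - 1124} = \sqrt{\left(112 + 9 \cdot 1600\right) - 1124} = \sqrt{\left(112 + 14400\right) - 1124} = \sqrt{14512 - 1124} = \sqrt{13388} = 2 \sqrt{3347}$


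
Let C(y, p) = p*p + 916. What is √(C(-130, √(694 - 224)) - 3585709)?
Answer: I*√3584323 ≈ 1893.2*I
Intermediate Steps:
C(y, p) = 916 + p² (C(y, p) = p² + 916 = 916 + p²)
√(C(-130, √(694 - 224)) - 3585709) = √((916 + (√(694 - 224))²) - 3585709) = √((916 + (√470)²) - 3585709) = √((916 + 470) - 3585709) = √(1386 - 3585709) = √(-3584323) = I*√3584323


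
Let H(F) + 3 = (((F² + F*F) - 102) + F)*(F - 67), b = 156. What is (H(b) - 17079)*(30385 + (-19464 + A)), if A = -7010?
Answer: 16893689652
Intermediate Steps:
H(F) = -3 + (-67 + F)*(-102 + F + 2*F²) (H(F) = -3 + (((F² + F*F) - 102) + F)*(F - 67) = -3 + (((F² + F²) - 102) + F)*(-67 + F) = -3 + ((2*F² - 102) + F)*(-67 + F) = -3 + ((-102 + 2*F²) + F)*(-67 + F) = -3 + (-102 + F + 2*F²)*(-67 + F) = -3 + (-67 + F)*(-102 + F + 2*F²))
(H(b) - 17079)*(30385 + (-19464 + A)) = ((6831 - 169*156 - 133*156² + 2*156³) - 17079)*(30385 + (-19464 - 7010)) = ((6831 - 26364 - 133*24336 + 2*3796416) - 17079)*(30385 - 26474) = ((6831 - 26364 - 3236688 + 7592832) - 17079)*3911 = (4336611 - 17079)*3911 = 4319532*3911 = 16893689652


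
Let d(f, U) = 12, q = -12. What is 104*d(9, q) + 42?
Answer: 1290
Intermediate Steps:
104*d(9, q) + 42 = 104*12 + 42 = 1248 + 42 = 1290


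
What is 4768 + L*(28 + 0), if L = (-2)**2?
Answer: 4880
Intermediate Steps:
L = 4
4768 + L*(28 + 0) = 4768 + 4*(28 + 0) = 4768 + 4*28 = 4768 + 112 = 4880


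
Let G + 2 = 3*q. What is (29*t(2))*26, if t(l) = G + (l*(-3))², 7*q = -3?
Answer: 172666/7 ≈ 24667.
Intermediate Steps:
q = -3/7 (q = (⅐)*(-3) = -3/7 ≈ -0.42857)
G = -23/7 (G = -2 + 3*(-3/7) = -2 - 9/7 = -23/7 ≈ -3.2857)
t(l) = -23/7 + 9*l² (t(l) = -23/7 + (l*(-3))² = -23/7 + (-3*l)² = -23/7 + 9*l²)
(29*t(2))*26 = (29*(-23/7 + 9*2²))*26 = (29*(-23/7 + 9*4))*26 = (29*(-23/7 + 36))*26 = (29*(229/7))*26 = (6641/7)*26 = 172666/7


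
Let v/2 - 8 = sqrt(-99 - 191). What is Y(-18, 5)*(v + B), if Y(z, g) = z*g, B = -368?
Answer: 31680 - 180*I*sqrt(290) ≈ 31680.0 - 3065.3*I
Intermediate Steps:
Y(z, g) = g*z
v = 16 + 2*I*sqrt(290) (v = 16 + 2*sqrt(-99 - 191) = 16 + 2*sqrt(-290) = 16 + 2*(I*sqrt(290)) = 16 + 2*I*sqrt(290) ≈ 16.0 + 34.059*I)
Y(-18, 5)*(v + B) = (5*(-18))*((16 + 2*I*sqrt(290)) - 368) = -90*(-352 + 2*I*sqrt(290)) = 31680 - 180*I*sqrt(290)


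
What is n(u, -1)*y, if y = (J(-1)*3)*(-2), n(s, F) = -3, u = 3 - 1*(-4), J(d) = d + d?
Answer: -36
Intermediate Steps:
J(d) = 2*d
u = 7 (u = 3 + 4 = 7)
y = 12 (y = ((2*(-1))*3)*(-2) = -2*3*(-2) = -6*(-2) = 12)
n(u, -1)*y = -3*12 = -36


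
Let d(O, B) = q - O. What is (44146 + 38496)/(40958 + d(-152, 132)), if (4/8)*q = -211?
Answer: 41321/20344 ≈ 2.0311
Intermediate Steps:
q = -422 (q = 2*(-211) = -422)
d(O, B) = -422 - O
(44146 + 38496)/(40958 + d(-152, 132)) = (44146 + 38496)/(40958 + (-422 - 1*(-152))) = 82642/(40958 + (-422 + 152)) = 82642/(40958 - 270) = 82642/40688 = 82642*(1/40688) = 41321/20344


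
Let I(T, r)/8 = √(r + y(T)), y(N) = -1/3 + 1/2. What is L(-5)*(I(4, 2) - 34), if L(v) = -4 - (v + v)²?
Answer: 3536 - 416*√78/3 ≈ 2311.3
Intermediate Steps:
y(N) = ⅙ (y(N) = -1*⅓ + 1*(½) = -⅓ + ½ = ⅙)
L(v) = -4 - 4*v² (L(v) = -4 - (2*v)² = -4 - 4*v²)
I(T, r) = 8*√(⅙ + r) (I(T, r) = 8*√(r + ⅙) = 8*√(⅙ + r))
L(-5)*(I(4, 2) - 34) = (-4 - 4*(-5)²)*(4*√(6 + 36*2)/3 - 34) = (-4 - 4*25)*(4*√(6 + 72)/3 - 34) = (-4 - 100)*(4*√78/3 - 34) = -104*(-34 + 4*√78/3) = 3536 - 416*√78/3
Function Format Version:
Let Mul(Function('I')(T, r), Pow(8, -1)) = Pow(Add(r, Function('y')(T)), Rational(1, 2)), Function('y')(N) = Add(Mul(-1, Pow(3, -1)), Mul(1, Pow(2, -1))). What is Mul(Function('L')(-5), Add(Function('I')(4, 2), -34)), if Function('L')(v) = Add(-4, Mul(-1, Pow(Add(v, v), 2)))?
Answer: Add(3536, Mul(Rational(-416, 3), Pow(78, Rational(1, 2)))) ≈ 2311.3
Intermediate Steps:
Function('y')(N) = Rational(1, 6) (Function('y')(N) = Add(Mul(-1, Rational(1, 3)), Mul(1, Rational(1, 2))) = Add(Rational(-1, 3), Rational(1, 2)) = Rational(1, 6))
Function('L')(v) = Add(-4, Mul(-4, Pow(v, 2))) (Function('L')(v) = Add(-4, Mul(-1, Pow(Mul(2, v), 2))) = Add(-4, Mul(-1, Mul(4, Pow(v, 2)))) = Add(-4, Mul(-4, Pow(v, 2))))
Function('I')(T, r) = Mul(8, Pow(Add(Rational(1, 6), r), Rational(1, 2))) (Function('I')(T, r) = Mul(8, Pow(Add(r, Rational(1, 6)), Rational(1, 2))) = Mul(8, Pow(Add(Rational(1, 6), r), Rational(1, 2))))
Mul(Function('L')(-5), Add(Function('I')(4, 2), -34)) = Mul(Add(-4, Mul(-4, Pow(-5, 2))), Add(Mul(Rational(4, 3), Pow(Add(6, Mul(36, 2)), Rational(1, 2))), -34)) = Mul(Add(-4, Mul(-4, 25)), Add(Mul(Rational(4, 3), Pow(Add(6, 72), Rational(1, 2))), -34)) = Mul(Add(-4, -100), Add(Mul(Rational(4, 3), Pow(78, Rational(1, 2))), -34)) = Mul(-104, Add(-34, Mul(Rational(4, 3), Pow(78, Rational(1, 2))))) = Add(3536, Mul(Rational(-416, 3), Pow(78, Rational(1, 2))))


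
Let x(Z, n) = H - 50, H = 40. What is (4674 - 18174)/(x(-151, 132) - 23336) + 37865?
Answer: 49111655/1297 ≈ 37866.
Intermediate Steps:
x(Z, n) = -10 (x(Z, n) = 40 - 50 = -10)
(4674 - 18174)/(x(-151, 132) - 23336) + 37865 = (4674 - 18174)/(-10 - 23336) + 37865 = -13500/(-23346) + 37865 = -13500*(-1/23346) + 37865 = 750/1297 + 37865 = 49111655/1297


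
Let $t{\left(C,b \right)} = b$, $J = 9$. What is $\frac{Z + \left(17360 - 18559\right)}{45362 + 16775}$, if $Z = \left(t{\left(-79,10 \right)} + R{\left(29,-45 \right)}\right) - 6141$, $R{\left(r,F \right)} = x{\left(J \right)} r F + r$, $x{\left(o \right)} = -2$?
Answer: $- \frac{4691}{62137} \approx -0.075495$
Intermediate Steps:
$R{\left(r,F \right)} = r - 2 F r$ ($R{\left(r,F \right)} = - 2 r F + r = - 2 F r + r = r - 2 F r$)
$Z = -3492$ ($Z = \left(10 + 29 \left(1 - -90\right)\right) - 6141 = \left(10 + 29 \left(1 + 90\right)\right) - 6141 = \left(10 + 29 \cdot 91\right) - 6141 = \left(10 + 2639\right) - 6141 = 2649 - 6141 = -3492$)
$\frac{Z + \left(17360 - 18559\right)}{45362 + 16775} = \frac{-3492 + \left(17360 - 18559\right)}{45362 + 16775} = \frac{-3492 - 1199}{62137} = \left(-4691\right) \frac{1}{62137} = - \frac{4691}{62137}$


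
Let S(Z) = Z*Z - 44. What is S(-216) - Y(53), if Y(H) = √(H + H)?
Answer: 46612 - √106 ≈ 46602.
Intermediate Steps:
Y(H) = √2*√H (Y(H) = √(2*H) = √2*√H)
S(Z) = -44 + Z² (S(Z) = Z² - 44 = -44 + Z²)
S(-216) - Y(53) = (-44 + (-216)²) - √2*√53 = (-44 + 46656) - √106 = 46612 - √106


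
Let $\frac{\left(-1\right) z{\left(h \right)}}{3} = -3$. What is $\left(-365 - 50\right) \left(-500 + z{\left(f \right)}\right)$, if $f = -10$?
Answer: $203765$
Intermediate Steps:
$z{\left(h \right)} = 9$ ($z{\left(h \right)} = \left(-3\right) \left(-3\right) = 9$)
$\left(-365 - 50\right) \left(-500 + z{\left(f \right)}\right) = \left(-365 - 50\right) \left(-500 + 9\right) = \left(-415\right) \left(-491\right) = 203765$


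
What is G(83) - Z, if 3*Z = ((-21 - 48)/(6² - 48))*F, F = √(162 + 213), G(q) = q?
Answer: 83 - 115*√15/12 ≈ 45.884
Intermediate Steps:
F = 5*√15 (F = √375 = 5*√15 ≈ 19.365)
Z = 115*√15/12 (Z = (((-21 - 48)/(6² - 48))*(5*√15))/3 = ((-69/(36 - 48))*(5*√15))/3 = ((-69/(-12))*(5*√15))/3 = ((-69*(-1/12))*(5*√15))/3 = (23*(5*√15)/4)/3 = (115*√15/4)/3 = 115*√15/12 ≈ 37.116)
G(83) - Z = 83 - 115*√15/12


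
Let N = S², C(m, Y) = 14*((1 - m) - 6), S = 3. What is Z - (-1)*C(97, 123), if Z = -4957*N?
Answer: -46041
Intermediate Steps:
C(m, Y) = -70 - 14*m (C(m, Y) = 14*(-5 - m) = -70 - 14*m)
N = 9 (N = 3² = 9)
Z = -44613 (Z = -4957*9 = -44613)
Z - (-1)*C(97, 123) = -44613 - (-1)*(-70 - 14*97) = -44613 - (-1)*(-70 - 1358) = -44613 - (-1)*(-1428) = -44613 - 1*1428 = -44613 - 1428 = -46041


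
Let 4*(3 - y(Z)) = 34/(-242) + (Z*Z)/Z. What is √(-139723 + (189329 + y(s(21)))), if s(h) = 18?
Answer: √24008595/22 ≈ 222.72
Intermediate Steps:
y(Z) = 1469/484 - Z/4 (y(Z) = 3 - (34/(-242) + (Z*Z)/Z)/4 = 3 - (34*(-1/242) + Z²/Z)/4 = 3 - (-17/121 + Z)/4 = 3 + (17/484 - Z/4) = 1469/484 - Z/4)
√(-139723 + (189329 + y(s(21)))) = √(-139723 + (189329 + (1469/484 - ¼*18))) = √(-139723 + (189329 + (1469/484 - 9/2))) = √(-139723 + (189329 - 709/484)) = √(-139723 + 91634527/484) = √(24008595/484) = √24008595/22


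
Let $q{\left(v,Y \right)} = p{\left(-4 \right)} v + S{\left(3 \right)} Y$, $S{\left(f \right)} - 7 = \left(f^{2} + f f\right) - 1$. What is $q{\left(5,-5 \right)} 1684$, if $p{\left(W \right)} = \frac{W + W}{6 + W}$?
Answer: $-235760$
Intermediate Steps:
$p{\left(W \right)} = \frac{2 W}{6 + W}$
$S{\left(f \right)} = 6 + 2 f^{2}$ ($S{\left(f \right)} = 7 - \left(1 - f^{2} - f f\right) = 7 + \left(\left(f^{2} + f^{2}\right) - 1\right) = 7 + \left(2 f^{2} - 1\right) = 7 + \left(-1 + 2 f^{2}\right) = 6 + 2 f^{2}$)
$q{\left(v,Y \right)} = - 4 v + 24 Y$ ($q{\left(v,Y \right)} = 2 \left(-4\right) \frac{1}{6 - 4} v + \left(6 + 2 \cdot 3^{2}\right) Y = 2 \left(-4\right) \frac{1}{2} v + \left(6 + 2 \cdot 9\right) Y = 2 \left(-4\right) \frac{1}{2} v + \left(6 + 18\right) Y = - 4 v + 24 Y$)
$q{\left(5,-5 \right)} 1684 = \left(\left(-4\right) 5 + 24 \left(-5\right)\right) 1684 = \left(-20 - 120\right) 1684 = \left(-140\right) 1684 = -235760$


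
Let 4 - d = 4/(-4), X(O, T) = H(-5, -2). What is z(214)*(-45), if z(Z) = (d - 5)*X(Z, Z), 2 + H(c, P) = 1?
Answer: 0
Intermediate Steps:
H(c, P) = -1 (H(c, P) = -2 + 1 = -1)
X(O, T) = -1
d = 5 (d = 4 - 4/(-4) = 4 - 4*(-1)/4 = 4 - 1*(-1) = 4 + 1 = 5)
z(Z) = 0 (z(Z) = (5 - 5)*(-1) = 0*(-1) = 0)
z(214)*(-45) = 0*(-45) = 0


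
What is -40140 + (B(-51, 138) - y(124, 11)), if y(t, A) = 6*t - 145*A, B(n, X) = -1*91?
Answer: -39380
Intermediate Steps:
B(n, X) = -91
y(t, A) = -145*A + 6*t
-40140 + (B(-51, 138) - y(124, 11)) = -40140 + (-91 - (-145*11 + 6*124)) = -40140 + (-91 - (-1595 + 744)) = -40140 + (-91 - 1*(-851)) = -40140 + (-91 + 851) = -40140 + 760 = -39380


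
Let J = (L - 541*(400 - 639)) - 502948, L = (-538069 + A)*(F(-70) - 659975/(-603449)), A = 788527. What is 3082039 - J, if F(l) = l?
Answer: 12499739524302/603449 ≈ 2.0714e+7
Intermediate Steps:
L = -10414408056390/603449 (L = (-538069 + 788527)*(-70 - 659975/(-603449)) = 250458*(-70 - 659975*(-1/603449)) = 250458*(-70 + 659975/603449) = 250458*(-41581455/603449) = -10414408056390/603449 ≈ -1.7258e+7)
J = -10639886171791/603449 (J = (-10414408056390/603449 - 541*(400 - 639)) - 502948 = (-10414408056390/603449 - 541*(-239)) - 502948 = (-10414408056390/603449 + 129299) - 502948 = -10336382704139/603449 - 502948 = -10639886171791/603449 ≈ -1.7632e+7)
3082039 - J = 3082039 - 1*(-10639886171791/603449) = 3082039 + 10639886171791/603449 = 12499739524302/603449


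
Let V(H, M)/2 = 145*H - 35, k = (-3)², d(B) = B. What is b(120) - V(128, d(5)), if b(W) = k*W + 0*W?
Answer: -35970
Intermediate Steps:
k = 9
V(H, M) = -70 + 290*H (V(H, M) = 2*(145*H - 35) = 2*(-35 + 145*H) = -70 + 290*H)
b(W) = 9*W (b(W) = 9*W + 0*W = 9*W + 0 = 9*W)
b(120) - V(128, d(5)) = 9*120 - (-70 + 290*128) = 1080 - (-70 + 37120) = 1080 - 1*37050 = 1080 - 37050 = -35970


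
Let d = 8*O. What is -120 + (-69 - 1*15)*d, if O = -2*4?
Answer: 5256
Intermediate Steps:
O = -8
d = -64 (d = 8*(-8) = -64)
-120 + (-69 - 1*15)*d = -120 + (-69 - 1*15)*(-64) = -120 + (-69 - 15)*(-64) = -120 - 84*(-64) = -120 + 5376 = 5256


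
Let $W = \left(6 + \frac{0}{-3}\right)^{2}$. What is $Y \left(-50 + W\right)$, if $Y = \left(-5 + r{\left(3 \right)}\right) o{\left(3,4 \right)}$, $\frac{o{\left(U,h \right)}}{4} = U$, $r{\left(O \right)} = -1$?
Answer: $1008$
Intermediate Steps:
$o{\left(U,h \right)} = 4 U$
$W = 36$ ($W = \left(6 + 0 \left(- \frac{1}{3}\right)\right)^{2} = \left(6 + 0\right)^{2} = 6^{2} = 36$)
$Y = -72$ ($Y = \left(-5 - 1\right) 4 \cdot 3 = \left(-6\right) 12 = -72$)
$Y \left(-50 + W\right) = - 72 \left(-50 + 36\right) = \left(-72\right) \left(-14\right) = 1008$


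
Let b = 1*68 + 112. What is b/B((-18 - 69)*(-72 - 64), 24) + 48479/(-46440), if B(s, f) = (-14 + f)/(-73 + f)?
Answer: -41008559/46440 ≈ -883.04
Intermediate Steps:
B(s, f) = (-14 + f)/(-73 + f)
b = 180 (b = 68 + 112 = 180)
b/B((-18 - 69)*(-72 - 64), 24) + 48479/(-46440) = 180/(((-14 + 24)/(-73 + 24))) + 48479/(-46440) = 180/((10/(-49))) + 48479*(-1/46440) = 180/((-1/49*10)) - 48479/46440 = 180/(-10/49) - 48479/46440 = 180*(-49/10) - 48479/46440 = -882 - 48479/46440 = -41008559/46440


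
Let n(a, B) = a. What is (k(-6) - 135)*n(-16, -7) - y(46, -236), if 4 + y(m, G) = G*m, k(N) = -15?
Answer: 13260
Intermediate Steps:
y(m, G) = -4 + G*m
(k(-6) - 135)*n(-16, -7) - y(46, -236) = (-15 - 135)*(-16) - (-4 - 236*46) = -150*(-16) - (-4 - 10856) = 2400 - 1*(-10860) = 2400 + 10860 = 13260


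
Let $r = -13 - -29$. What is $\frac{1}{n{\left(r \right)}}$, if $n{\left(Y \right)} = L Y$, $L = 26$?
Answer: $\frac{1}{416} \approx 0.0024038$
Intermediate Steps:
$r = 16$ ($r = -13 + 29 = 16$)
$n{\left(Y \right)} = 26 Y$
$\frac{1}{n{\left(r \right)}} = \frac{1}{26 \cdot 16} = \frac{1}{416}$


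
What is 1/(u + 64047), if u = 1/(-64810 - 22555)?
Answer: 87365/5595466154 ≈ 1.5614e-5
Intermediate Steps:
u = -1/87365 (u = 1/(-87365) = -1/87365 ≈ -1.1446e-5)
1/(u + 64047) = 1/(-1/87365 + 64047) = 1/(5595466154/87365) = 87365/5595466154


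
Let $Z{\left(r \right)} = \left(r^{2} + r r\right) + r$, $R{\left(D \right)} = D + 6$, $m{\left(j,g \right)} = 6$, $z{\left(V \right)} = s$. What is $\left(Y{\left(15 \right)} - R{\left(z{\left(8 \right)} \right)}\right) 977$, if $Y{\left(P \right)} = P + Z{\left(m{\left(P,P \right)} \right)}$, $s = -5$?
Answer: $89884$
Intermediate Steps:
$z{\left(V \right)} = -5$
$R{\left(D \right)} = 6 + D$
$Z{\left(r \right)} = r + 2 r^{2}$ ($Z{\left(r \right)} = \left(r^{2} + r^{2}\right) + r = 2 r^{2} + r = r + 2 r^{2}$)
$Y{\left(P \right)} = 78 + P$ ($Y{\left(P \right)} = P + 6 \left(1 + 2 \cdot 6\right) = P + 6 \left(1 + 12\right) = P + 6 \cdot 13 = P + 78 = 78 + P$)
$\left(Y{\left(15 \right)} - R{\left(z{\left(8 \right)} \right)}\right) 977 = \left(\left(78 + 15\right) - \left(6 - 5\right)\right) 977 = \left(93 - 1\right) 977 = 92 \cdot 977 = 89884$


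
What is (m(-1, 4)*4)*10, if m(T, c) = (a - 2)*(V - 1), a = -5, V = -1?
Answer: 560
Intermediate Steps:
m(T, c) = 14 (m(T, c) = (-5 - 2)*(-1 - 1) = -7*(-2) = 14)
(m(-1, 4)*4)*10 = (14*4)*10 = 56*10 = 560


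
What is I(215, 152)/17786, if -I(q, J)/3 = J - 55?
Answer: -291/17786 ≈ -0.016361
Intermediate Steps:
I(q, J) = 165 - 3*J (I(q, J) = -3*(J - 55) = -3*(-55 + J) = 165 - 3*J)
I(215, 152)/17786 = (165 - 3*152)/17786 = (165 - 456)*(1/17786) = -291*1/17786 = -291/17786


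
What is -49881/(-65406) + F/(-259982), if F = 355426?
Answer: -1713138469/2834063782 ≈ -0.60448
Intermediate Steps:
-49881/(-65406) + F/(-259982) = -49881/(-65406) + 355426/(-259982) = -49881*(-1/65406) + 355426*(-1/259982) = 16627/21802 - 177713/129991 = -1713138469/2834063782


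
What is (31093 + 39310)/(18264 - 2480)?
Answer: 70403/15784 ≈ 4.4604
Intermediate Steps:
(31093 + 39310)/(18264 - 2480) = 70403/15784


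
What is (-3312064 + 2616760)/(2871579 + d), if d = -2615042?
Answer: -695304/256537 ≈ -2.7103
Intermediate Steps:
(-3312064 + 2616760)/(2871579 + d) = (-3312064 + 2616760)/(2871579 - 2615042) = -695304/256537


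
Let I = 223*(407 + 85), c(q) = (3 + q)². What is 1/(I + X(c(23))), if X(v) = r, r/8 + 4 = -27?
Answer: 1/109468 ≈ 9.1351e-6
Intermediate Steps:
r = -248 (r = -32 + 8*(-27) = -32 - 216 = -248)
X(v) = -248
I = 109716 (I = 223*492 = 109716)
1/(I + X(c(23))) = 1/(109716 - 248) = 1/109468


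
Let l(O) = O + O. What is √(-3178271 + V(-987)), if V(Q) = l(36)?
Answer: I*√3178199 ≈ 1782.8*I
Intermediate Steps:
l(O) = 2*O
V(Q) = 72 (V(Q) = 2*36 = 72)
√(-3178271 + V(-987)) = √(-3178271 + 72) = √(-3178199) = I*√3178199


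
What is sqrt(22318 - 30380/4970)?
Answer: 12*sqrt(781071)/71 ≈ 149.37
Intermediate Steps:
sqrt(22318 - 30380/4970) = sqrt(22318 - 30380*1/4970) = sqrt(22318 - 434/71) = sqrt(1584144/71) = 12*sqrt(781071)/71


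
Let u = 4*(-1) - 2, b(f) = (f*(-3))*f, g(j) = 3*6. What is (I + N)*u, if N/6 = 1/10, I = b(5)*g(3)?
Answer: 40482/5 ≈ 8096.4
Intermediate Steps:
g(j) = 18
b(f) = -3*f² (b(f) = (-3*f)*f = -3*f²)
I = -1350 (I = -3*5²*18 = -3*25*18 = -75*18 = -1350)
N = ⅗ (N = 6/10 = 6*(⅒) = ⅗ ≈ 0.60000)
u = -6 (u = -4 - 2 = -6)
(I + N)*u = (-1350 + ⅗)*(-6) = -6747/5*(-6) = 40482/5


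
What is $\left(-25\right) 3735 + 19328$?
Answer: $-74047$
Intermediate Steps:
$\left(-25\right) 3735 + 19328 = -93375 + 19328 = -74047$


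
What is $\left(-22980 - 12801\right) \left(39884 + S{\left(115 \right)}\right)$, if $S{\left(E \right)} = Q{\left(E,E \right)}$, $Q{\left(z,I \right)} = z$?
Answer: $-1431204219$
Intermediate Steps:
$S{\left(E \right)} = E$
$\left(-22980 - 12801\right) \left(39884 + S{\left(115 \right)}\right) = \left(-22980 - 12801\right) \left(39884 + 115\right) = \left(-35781\right) 39999 = -1431204219$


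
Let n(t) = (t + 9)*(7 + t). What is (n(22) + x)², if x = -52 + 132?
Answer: 958441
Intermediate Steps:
n(t) = (7 + t)*(9 + t) (n(t) = (9 + t)*(7 + t) = (7 + t)*(9 + t))
x = 80
(n(22) + x)² = ((63 + 22² + 16*22) + 80)² = ((63 + 484 + 352) + 80)² = (899 + 80)² = 979² = 958441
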